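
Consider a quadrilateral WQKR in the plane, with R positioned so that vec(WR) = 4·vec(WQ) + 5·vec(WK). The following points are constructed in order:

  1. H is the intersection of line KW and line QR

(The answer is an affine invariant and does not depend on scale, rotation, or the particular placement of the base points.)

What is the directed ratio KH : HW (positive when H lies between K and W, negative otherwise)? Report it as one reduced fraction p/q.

Work in coordinates with W = (0, 0), Q = (1, 0), K = (0, 1), R = (4, 5).
1. H is the intersection of line KW and line QR ⇒ H = (0, -5/3)
H = K + t·(W−K) with t = 8/3, so KH:HW = t:(1−t) = 8/3:-5/3

KH:HW = -8/5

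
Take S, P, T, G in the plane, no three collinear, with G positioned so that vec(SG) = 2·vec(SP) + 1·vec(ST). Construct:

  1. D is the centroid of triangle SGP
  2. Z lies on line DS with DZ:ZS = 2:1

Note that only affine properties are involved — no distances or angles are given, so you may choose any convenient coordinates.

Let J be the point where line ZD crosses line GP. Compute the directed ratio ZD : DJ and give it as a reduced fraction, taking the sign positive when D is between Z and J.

ZD:DJ = 4/3

Work in coordinates with S = (0, 0), P = (1, 0), T = (0, 1), G = (2, 1).
1. D is the centroid of triangle SGP ⇒ D = (1, 1/3)
2. Z lies on line DS with DZ:ZS = 2:1 ⇒ Z = (1/3, 1/9)
line ZD meets GP at J = (3/2, 1/2)
D = Z + t·(J−Z) with t = 4/7, so ZD:DJ = 4/7:3/7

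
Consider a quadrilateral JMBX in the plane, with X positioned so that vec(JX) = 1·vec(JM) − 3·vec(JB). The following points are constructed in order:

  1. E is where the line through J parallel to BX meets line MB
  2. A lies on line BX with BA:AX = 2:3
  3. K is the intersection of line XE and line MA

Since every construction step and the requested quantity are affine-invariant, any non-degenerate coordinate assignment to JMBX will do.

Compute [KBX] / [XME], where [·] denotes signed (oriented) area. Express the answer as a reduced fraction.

Choose coordinates J = (0, 0), M = (1, 0), B = (0, 1), X = (1, -3).
1. E is where the line through J parallel to BX meets line MB ⇒ E = (-1/3, 4/3)
2. A lies on line BX with BA:AX = 2:3 ⇒ A = (2/5, -3/5)
3. K is the intersection of line XE and line MA ⇒ K = (5/17, -12/17)
2·[KBX] = -9/17, 2·[XME] = 4
[KBX]:[XME] = -9/17:4 = -9/68

[KBX]:[XME] = -9/68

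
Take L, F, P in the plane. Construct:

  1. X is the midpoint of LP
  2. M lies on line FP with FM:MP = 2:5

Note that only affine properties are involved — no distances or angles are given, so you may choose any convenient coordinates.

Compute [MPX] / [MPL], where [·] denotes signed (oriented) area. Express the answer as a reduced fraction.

[MPX]:[MPL] = 1/2

Choose coordinates L = (0, 0), F = (1, 0), P = (0, 1).
1. X is the midpoint of LP ⇒ X = (0, 1/2)
2. M lies on line FP with FM:MP = 2:5 ⇒ M = (5/7, 2/7)
2·[MPX] = 5/14, 2·[MPL] = 5/7
[MPX]:[MPL] = 5/14:5/7 = 1/2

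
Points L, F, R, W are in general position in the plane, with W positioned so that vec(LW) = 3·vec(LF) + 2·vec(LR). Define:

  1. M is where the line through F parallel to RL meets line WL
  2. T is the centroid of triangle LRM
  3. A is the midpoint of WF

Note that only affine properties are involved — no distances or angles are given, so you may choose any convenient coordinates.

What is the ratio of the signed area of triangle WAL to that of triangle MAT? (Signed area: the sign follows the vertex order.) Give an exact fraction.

[WAL]:[MAT] = -9

Set L = (0, 0), F = (1, 0), R = (0, 1), W = (3, 2); any affine frame gives the same invariant.
1. M is where the line through F parallel to RL meets line WL ⇒ M = (1, 2/3)
2. T is the centroid of triangle LRM ⇒ T = (1/3, 5/9)
3. A is the midpoint of WF ⇒ A = (2, 1)
2·[WAL] = -1, 2·[MAT] = 1/9
[WAL]:[MAT] = -1:1/9 = -9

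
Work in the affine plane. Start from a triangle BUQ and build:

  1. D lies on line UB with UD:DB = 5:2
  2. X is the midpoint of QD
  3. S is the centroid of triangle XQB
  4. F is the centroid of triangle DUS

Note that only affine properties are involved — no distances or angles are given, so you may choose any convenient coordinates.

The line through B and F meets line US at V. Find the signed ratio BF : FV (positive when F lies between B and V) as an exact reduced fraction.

Choose coordinates B = (0, 0), U = (1, 0), Q = (0, 1).
1. D lies on line UB with UD:DB = 5:2 ⇒ D = (2/7, 0)
2. X is the midpoint of QD ⇒ X = (1/7, 1/2)
3. S is the centroid of triangle XQB ⇒ S = (1/21, 1/2)
4. F is the centroid of triangle DUS ⇒ F = (4/9, 1/6)
line BF meets US at V = (7/12, 7/32)
F = B + t·(V−B) with t = 16/21, so BF:FV = 16/21:5/21

BF:FV = 16/5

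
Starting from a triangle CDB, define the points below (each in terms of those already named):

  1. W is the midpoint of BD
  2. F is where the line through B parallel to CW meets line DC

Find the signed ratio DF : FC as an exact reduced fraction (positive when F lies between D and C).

DF:FC = -2

Choose coordinates C = (0, 0), D = (1, 0), B = (0, 1).
1. W is the midpoint of BD ⇒ W = (1/2, 1/2)
2. F is where the line through B parallel to CW meets line DC ⇒ F = (-1, 0)
F = D + t·(C−D) with t = 2, so DF:FC = t:(1−t) = 2:-1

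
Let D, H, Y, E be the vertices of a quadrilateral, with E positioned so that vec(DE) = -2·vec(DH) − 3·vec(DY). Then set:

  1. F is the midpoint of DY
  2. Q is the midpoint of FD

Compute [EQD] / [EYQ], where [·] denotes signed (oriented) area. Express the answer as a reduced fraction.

[EQD]:[EYQ] = 1/3

Work in coordinates with D = (0, 0), H = (1, 0), Y = (0, 1), E = (-2, -3).
1. F is the midpoint of DY ⇒ F = (0, 1/2)
2. Q is the midpoint of FD ⇒ Q = (0, 1/4)
2·[EQD] = -1/2, 2·[EYQ] = -3/2
[EQD]:[EYQ] = -1/2:-3/2 = 1/3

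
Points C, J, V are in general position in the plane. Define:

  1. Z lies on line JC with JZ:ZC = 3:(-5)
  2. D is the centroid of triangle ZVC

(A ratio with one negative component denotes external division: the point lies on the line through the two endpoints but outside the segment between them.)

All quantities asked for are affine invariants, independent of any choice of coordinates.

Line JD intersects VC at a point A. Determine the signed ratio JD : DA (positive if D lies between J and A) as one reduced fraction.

Choose coordinates C = (0, 0), J = (1, 0), V = (0, 1).
1. Z lies on line JC with JZ:ZC = 3:(-5) ⇒ Z = (5/2, 0)
2. D is the centroid of triangle ZVC ⇒ D = (5/6, 1/3)
line JD meets VC at A = (0, 2)
D = J + t·(A−J) with t = 1/6, so JD:DA = 1/6:5/6

JD:DA = 1/5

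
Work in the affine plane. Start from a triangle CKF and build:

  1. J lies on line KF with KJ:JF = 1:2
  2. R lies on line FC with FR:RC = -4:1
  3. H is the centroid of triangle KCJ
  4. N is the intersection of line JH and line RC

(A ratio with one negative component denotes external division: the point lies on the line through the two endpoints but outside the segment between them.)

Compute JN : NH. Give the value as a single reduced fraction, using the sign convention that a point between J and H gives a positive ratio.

Choose coordinates C = (0, 0), K = (1, 0), F = (0, 1).
1. J lies on line KF with KJ:JF = 1:2 ⇒ J = (2/3, 1/3)
2. R lies on line FC with FR:RC = -4:1 ⇒ R = (0, -1/3)
3. H is the centroid of triangle KCJ ⇒ H = (5/9, 1/9)
4. N is the intersection of line JH and line RC ⇒ N = (0, -1)
N = J + t·(H−J) with t = 6, so JN:NH = t:(1−t) = 6:-5

JN:NH = -6/5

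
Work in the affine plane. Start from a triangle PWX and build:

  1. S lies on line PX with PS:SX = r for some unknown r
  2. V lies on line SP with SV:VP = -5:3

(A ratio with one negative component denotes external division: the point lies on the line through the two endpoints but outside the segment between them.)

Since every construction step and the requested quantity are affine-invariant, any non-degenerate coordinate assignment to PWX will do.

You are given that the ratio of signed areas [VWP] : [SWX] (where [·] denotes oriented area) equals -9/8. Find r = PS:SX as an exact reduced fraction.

Choose coordinates P = (0, 0), W = (1, 0), X = (0, 1).
1. With PS:SX = r, write λ = r/(r+1) so S = P + λ·(X−P); S is affine-linear in λ
2. V lies on line SP with SV:VP = -5:3 ⇒ V is an affine combination of earlier points and hence also affine-linear in λ
Every point depending on S is an affine combination of S and λ-independent points, so each such coordinate is linear in λ; the λ² term in each signed area is a multiple of (X−P)×(X−P) = 0, so 2·[VWP] and 2·[SWX] are each linear in λ. Evaluating at λ=0 and λ=1:
  2·[VWP] = 3/2·λ,   2·[SWX] = −λ + 1
So [VWP]:[SWX] = (3/2·λ) / (−λ + 1). Setting this equal to -9/8:
  3/2·λ = -9/8·(−λ + 1)  ⇒  λ = -3
Then r = λ/(1−λ) = (-3)/(4) = -3/4. Check: with r = -3/4, S = (0, -3) and [VWP]:[SWX] = -9/8 as required.

r = -3/4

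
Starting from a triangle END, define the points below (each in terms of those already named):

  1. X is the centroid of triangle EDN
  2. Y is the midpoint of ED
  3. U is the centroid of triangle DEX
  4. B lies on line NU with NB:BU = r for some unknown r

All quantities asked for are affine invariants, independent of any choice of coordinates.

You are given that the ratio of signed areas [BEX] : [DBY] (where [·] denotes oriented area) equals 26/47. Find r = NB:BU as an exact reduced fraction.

r = 2/5

Choose coordinates E = (0, 0), N = (1, 0), D = (0, 1).
1. X is the centroid of triangle EDN ⇒ X = (1/3, 1/3)
2. Y is the midpoint of ED ⇒ Y = (0, 1/2)
3. U is the centroid of triangle DEX ⇒ U = (1/9, 4/9)
4. With NB:BU = r, write λ = r/(r+1) so B = N + λ·(U−N); B is affine-linear in λ
Every point depending on B is an affine combination of B and λ-independent points, so each such coordinate is linear in λ; the λ² term in each signed area is a multiple of (U−N)×(U−N) = 0, so 2·[BEX] and 2·[DBY] are each linear in λ. Evaluating at λ=0 and λ=1:
  2·[BEX] = 4/9·λ − 1/3,   2·[DBY] = 4/9·λ − 1/2
So [BEX]:[DBY] = (4/9·λ − 1/3) / (4/9·λ − 1/2). Setting this equal to 26/47:
  4/9·λ − 1/3 = 26/47·(4/9·λ − 1/2)  ⇒  λ = 2/7
Then r = λ/(1−λ) = (2/7)/(5/7) = 2/5. Check: with r = 2/5, B = (47/63, 8/63) and [BEX]:[DBY] = 26/47 as required.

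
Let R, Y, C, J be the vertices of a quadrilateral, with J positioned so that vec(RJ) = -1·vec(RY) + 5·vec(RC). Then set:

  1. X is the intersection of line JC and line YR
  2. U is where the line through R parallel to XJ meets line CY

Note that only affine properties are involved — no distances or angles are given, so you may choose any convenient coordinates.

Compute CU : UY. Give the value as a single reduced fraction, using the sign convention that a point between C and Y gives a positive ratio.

CU:UY = -1/4

Set R = (0, 0), Y = (1, 0), C = (0, 1), J = (-1, 5); any affine frame gives the same invariant.
1. X is the intersection of line JC and line YR ⇒ X = (1/4, 0)
2. U is where the line through R parallel to XJ meets line CY ⇒ U = (-1/3, 4/3)
U = C + t·(Y−C) with t = -1/3, so CU:UY = t:(1−t) = -1/3:4/3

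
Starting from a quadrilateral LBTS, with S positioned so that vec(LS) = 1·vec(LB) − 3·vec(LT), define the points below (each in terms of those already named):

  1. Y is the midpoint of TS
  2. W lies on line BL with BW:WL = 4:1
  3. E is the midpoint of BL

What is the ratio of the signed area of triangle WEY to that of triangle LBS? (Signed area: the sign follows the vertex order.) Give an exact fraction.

Choose coordinates L = (0, 0), B = (1, 0), T = (0, 1), S = (1, -3).
1. Y is the midpoint of TS ⇒ Y = (1/2, -1)
2. W lies on line BL with BW:WL = 4:1 ⇒ W = (1/5, 0)
3. E is the midpoint of BL ⇒ E = (1/2, 0)
2·[WEY] = -3/10, 2·[LBS] = -3
[WEY]:[LBS] = -3/10:-3 = 1/10

[WEY]:[LBS] = 1/10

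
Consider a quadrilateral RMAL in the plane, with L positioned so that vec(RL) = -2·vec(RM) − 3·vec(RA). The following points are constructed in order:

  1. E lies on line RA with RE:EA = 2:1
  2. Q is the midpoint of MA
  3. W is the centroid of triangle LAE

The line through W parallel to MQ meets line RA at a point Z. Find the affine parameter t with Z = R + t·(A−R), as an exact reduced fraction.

Assign R = (0, 0), M = (1, 0), A = (0, 1), L = (-2, -3) — the answer is frame-independent, so this choice is without loss of generality.
1. E lies on line RA with RE:EA = 2:1 ⇒ E = (0, 2/3)
2. Q is the midpoint of MA ⇒ Q = (1/2, 1/2)
3. W is the centroid of triangle LAE ⇒ W = (-2/3, -4/9)
through W parallel to MQ: direction (-1/2, 1/2); meets RA at Z = (0, -10/9)
Z = R + t·(A−R) with t = -10/9

t = -10/9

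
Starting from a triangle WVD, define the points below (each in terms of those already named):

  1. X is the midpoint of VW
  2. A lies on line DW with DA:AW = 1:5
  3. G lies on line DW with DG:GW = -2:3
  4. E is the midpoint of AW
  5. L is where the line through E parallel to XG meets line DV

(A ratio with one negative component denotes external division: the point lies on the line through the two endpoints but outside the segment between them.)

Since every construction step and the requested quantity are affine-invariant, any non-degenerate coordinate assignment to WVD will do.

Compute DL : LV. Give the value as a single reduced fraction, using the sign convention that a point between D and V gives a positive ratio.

DL:LV = -7/67

Work in coordinates with W = (0, 0), V = (1, 0), D = (0, 1).
1. X is the midpoint of VW ⇒ X = (1/2, 0)
2. A lies on line DW with DA:AW = 1:5 ⇒ A = (0, 5/6)
3. G lies on line DW with DG:GW = -2:3 ⇒ G = (0, 3)
4. E is the midpoint of AW ⇒ E = (0, 5/12)
5. L is where the line through E parallel to XG meets line DV ⇒ L = (-7/60, 67/60)
L = D + t·(V−D) with t = -7/60, so DL:LV = t:(1−t) = -7/60:67/60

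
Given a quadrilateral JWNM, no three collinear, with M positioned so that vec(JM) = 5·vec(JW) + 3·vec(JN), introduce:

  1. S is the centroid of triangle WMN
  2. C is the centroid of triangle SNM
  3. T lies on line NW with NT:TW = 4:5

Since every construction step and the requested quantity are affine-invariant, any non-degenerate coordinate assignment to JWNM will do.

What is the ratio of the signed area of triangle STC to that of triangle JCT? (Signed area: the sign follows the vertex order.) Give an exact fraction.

Choose coordinates J = (0, 0), W = (1, 0), N = (0, 1), M = (5, 3).
1. S is the centroid of triangle WMN ⇒ S = (2, 4/3)
2. C is the centroid of triangle SNM ⇒ C = (7/3, 16/9)
3. T lies on line NW with NT:TW = 4:5 ⇒ T = (4/9, 5/9)
2·[STC] = -35/81, 2·[JCT] = 41/81
[STC]:[JCT] = -35/81:41/81 = -35/41

[STC]:[JCT] = -35/41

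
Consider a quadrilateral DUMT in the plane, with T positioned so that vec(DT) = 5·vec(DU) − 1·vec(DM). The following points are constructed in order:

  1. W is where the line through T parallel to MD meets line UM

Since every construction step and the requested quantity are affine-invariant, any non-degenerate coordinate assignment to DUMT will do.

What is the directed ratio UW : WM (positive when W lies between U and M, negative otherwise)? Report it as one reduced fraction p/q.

UW:WM = -4/5

Choose coordinates D = (0, 0), U = (1, 0), M = (0, 1), T = (5, -1).
1. W is where the line through T parallel to MD meets line UM ⇒ W = (5, -4)
W = U + t·(M−U) with t = -4, so UW:WM = t:(1−t) = -4:5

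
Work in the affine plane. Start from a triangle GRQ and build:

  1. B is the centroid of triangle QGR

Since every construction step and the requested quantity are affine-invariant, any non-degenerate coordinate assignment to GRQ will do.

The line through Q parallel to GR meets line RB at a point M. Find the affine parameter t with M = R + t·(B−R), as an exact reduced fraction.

Choose coordinates G = (0, 0), R = (1, 0), Q = (0, 1).
1. B is the centroid of triangle QGR ⇒ B = (1/3, 1/3)
through Q parallel to GR: direction (1, 0); meets RB at M = (-1, 1)
M = R + t·(B−R) with t = 3

t = 3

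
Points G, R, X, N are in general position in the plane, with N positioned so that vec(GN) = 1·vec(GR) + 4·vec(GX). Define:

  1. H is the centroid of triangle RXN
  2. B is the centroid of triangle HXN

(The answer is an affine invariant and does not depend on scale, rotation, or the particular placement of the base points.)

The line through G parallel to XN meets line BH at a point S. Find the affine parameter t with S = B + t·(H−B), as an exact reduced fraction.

t = 5/8

Work in coordinates with G = (0, 0), R = (1, 0), X = (0, 1), N = (1, 4).
1. H is the centroid of triangle RXN ⇒ H = (2/3, 5/3)
2. B is the centroid of triangle HXN ⇒ B = (5/9, 20/9)
through G parallel to XN: direction (1, 3); meets BH at S = (5/8, 15/8)
S = B + t·(H−B) with t = 5/8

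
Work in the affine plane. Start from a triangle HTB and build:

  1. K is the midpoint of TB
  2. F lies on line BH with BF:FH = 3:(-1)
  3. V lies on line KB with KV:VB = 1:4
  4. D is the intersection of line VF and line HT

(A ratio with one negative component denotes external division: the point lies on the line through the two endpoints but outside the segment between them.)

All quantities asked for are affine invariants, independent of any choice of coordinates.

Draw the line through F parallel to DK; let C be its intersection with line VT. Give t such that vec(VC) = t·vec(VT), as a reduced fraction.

t = 11/36

Choose coordinates H = (0, 0), T = (1, 0), B = (0, 1).
1. K is the midpoint of TB ⇒ K = (1/2, 1/2)
2. F lies on line BH with BF:FH = 3:(-1) ⇒ F = (0, -1/2)
3. V lies on line KB with KV:VB = 1:4 ⇒ V = (2/5, 3/5)
4. D is the intersection of line VF and line HT ⇒ D = (2/11, 0)
through F parallel to DK: direction (7/22, 1/2); meets VT at C = (7/12, 5/12)
C = V + t·(T−V) with t = 11/36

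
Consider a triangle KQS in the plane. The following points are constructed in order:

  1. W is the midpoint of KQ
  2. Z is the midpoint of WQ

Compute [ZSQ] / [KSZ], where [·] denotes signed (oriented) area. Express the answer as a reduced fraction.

[ZSQ]:[KSZ] = 1/3

Work in coordinates with K = (0, 0), Q = (1, 0), S = (0, 1).
1. W is the midpoint of KQ ⇒ W = (1/2, 0)
2. Z is the midpoint of WQ ⇒ Z = (3/4, 0)
2·[ZSQ] = -1/4, 2·[KSZ] = -3/4
[ZSQ]:[KSZ] = -1/4:-3/4 = 1/3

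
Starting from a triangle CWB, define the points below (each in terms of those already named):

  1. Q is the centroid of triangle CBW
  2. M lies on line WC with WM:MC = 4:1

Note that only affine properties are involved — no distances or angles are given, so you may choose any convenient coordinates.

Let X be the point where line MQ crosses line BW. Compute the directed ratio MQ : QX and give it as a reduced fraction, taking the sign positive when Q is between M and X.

MQ:QX = 7/5

Work in coordinates with C = (0, 0), W = (1, 0), B = (0, 1).
1. Q is the centroid of triangle CBW ⇒ Q = (1/3, 1/3)
2. M lies on line WC with WM:MC = 4:1 ⇒ M = (1/5, 0)
line MQ meets BW at X = (3/7, 4/7)
Q = M + t·(X−M) with t = 7/12, so MQ:QX = 7/12:5/12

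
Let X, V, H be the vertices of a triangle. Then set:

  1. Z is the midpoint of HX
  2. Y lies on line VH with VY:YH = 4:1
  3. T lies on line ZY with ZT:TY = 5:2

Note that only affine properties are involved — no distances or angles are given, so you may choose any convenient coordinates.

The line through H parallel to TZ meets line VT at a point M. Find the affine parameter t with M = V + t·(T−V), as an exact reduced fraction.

Choose coordinates X = (0, 0), V = (1, 0), H = (0, 1).
1. Z is the midpoint of HX ⇒ Z = (0, 1/2)
2. Y lies on line VH with VY:YH = 4:1 ⇒ Y = (1/5, 4/5)
3. T lies on line ZY with ZT:TY = 5:2 ⇒ T = (1/7, 5/7)
through H parallel to TZ: direction (-1/7, -3/14); meets VT at M = (-1/14, 25/28)
M = V + t·(T−V) with t = 5/4

t = 5/4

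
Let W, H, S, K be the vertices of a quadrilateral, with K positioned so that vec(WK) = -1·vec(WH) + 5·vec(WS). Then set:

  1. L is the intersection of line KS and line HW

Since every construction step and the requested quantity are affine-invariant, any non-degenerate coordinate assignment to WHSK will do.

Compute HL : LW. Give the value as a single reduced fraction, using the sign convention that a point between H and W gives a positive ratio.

HL:LW = 3

Choose coordinates W = (0, 0), H = (1, 0), S = (0, 1), K = (-1, 5).
1. L is the intersection of line KS and line HW ⇒ L = (1/4, 0)
L = H + t·(W−H) with t = 3/4, so HL:LW = t:(1−t) = 3/4:1/4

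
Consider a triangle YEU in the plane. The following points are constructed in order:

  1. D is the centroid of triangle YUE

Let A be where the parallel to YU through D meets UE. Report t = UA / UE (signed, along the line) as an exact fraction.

t = 1/3

Choose coordinates Y = (0, 0), E = (1, 0), U = (0, 1).
1. D is the centroid of triangle YUE ⇒ D = (1/3, 1/3)
through D parallel to YU: direction (0, 1); meets UE at A = (1/3, 2/3)
A = U + t·(E−U) with t = 1/3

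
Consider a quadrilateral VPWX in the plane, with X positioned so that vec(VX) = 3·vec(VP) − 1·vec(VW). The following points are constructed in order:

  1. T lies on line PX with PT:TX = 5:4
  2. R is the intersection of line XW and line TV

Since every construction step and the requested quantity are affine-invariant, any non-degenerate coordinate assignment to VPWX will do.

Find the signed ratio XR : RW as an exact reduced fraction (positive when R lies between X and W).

Assign V = (0, 0), P = (1, 0), W = (0, 1), X = (3, -1) — the answer is frame-independent, so this choice is without loss of generality.
1. T lies on line PX with PT:TX = 5:4 ⇒ T = (19/9, -5/9)
2. R is the intersection of line XW and line TV ⇒ R = (57/23, -15/23)
R = X + t·(W−X) with t = 4/23, so XR:RW = t:(1−t) = 4/23:19/23

XR:RW = 4/19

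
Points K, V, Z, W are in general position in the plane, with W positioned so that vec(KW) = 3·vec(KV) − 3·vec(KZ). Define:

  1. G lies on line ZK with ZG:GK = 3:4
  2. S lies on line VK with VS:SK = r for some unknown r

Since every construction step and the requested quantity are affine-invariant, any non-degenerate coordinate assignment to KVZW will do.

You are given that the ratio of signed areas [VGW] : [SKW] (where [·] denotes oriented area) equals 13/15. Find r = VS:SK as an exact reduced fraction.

r = 2/5

Assign K = (0, 0), V = (1, 0), Z = (0, 1), W = (3, -3) — the answer is frame-independent, so this choice is without loss of generality.
1. G lies on line ZK with ZG:GK = 3:4 ⇒ G = (0, 4/7)
2. With VS:SK = r, write λ = r/(r+1) so S = V + λ·(K−V); S is affine-linear in λ
Every point depending on S is an affine combination of S and λ-independent points, so each such coordinate is linear in λ; the λ² term in each signed area is a multiple of (K−V)×(K−V) = 0, so 2·[VGW] and 2·[SKW] are each linear in λ. Evaluating at λ=0 and λ=1:
  2·[VGW] = 13/7,   2·[SKW] = -3·λ + 3
So [VGW]:[SKW] = (13/7) / (-3·λ + 3). Setting this equal to 13/15:
  13/7 = 13/15·(-3·λ + 3)  ⇒  λ = 2/7
Then r = λ/(1−λ) = (2/7)/(5/7) = 2/5. Check: with r = 2/5, S = (5/7, 0) and [VGW]:[SKW] = 13/15 as required.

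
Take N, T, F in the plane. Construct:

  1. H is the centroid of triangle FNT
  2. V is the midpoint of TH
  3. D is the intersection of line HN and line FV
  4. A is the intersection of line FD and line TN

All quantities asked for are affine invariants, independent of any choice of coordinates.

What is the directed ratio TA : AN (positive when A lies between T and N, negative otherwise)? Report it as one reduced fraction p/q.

Work in coordinates with N = (0, 0), T = (1, 0), F = (0, 1).
1. H is the centroid of triangle FNT ⇒ H = (1/3, 1/3)
2. V is the midpoint of TH ⇒ V = (2/3, 1/6)
3. D is the intersection of line HN and line FV ⇒ D = (4/9, 4/9)
4. A is the intersection of line FD and line TN ⇒ A = (4/5, 0)
A = T + t·(N−T) with t = 1/5, so TA:AN = t:(1−t) = 1/5:4/5

TA:AN = 1/4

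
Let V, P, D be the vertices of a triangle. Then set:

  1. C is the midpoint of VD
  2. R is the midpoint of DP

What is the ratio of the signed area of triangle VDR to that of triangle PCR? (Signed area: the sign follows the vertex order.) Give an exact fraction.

[VDR]:[PCR] = 2

Work in coordinates with V = (0, 0), P = (1, 0), D = (0, 1).
1. C is the midpoint of VD ⇒ C = (0, 1/2)
2. R is the midpoint of DP ⇒ R = (1/2, 1/2)
2·[VDR] = -1/2, 2·[PCR] = -1/4
[VDR]:[PCR] = -1/2:-1/4 = 2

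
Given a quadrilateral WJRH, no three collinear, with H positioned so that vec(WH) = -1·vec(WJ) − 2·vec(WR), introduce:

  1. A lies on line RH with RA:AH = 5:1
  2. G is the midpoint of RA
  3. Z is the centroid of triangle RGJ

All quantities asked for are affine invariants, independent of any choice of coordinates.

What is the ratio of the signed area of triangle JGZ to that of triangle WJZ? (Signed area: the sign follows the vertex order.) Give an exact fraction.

Work in coordinates with W = (0, 0), J = (1, 0), R = (0, 1), H = (-1, -2).
1. A lies on line RH with RA:AH = 5:1 ⇒ A = (-5/6, -3/2)
2. G is the midpoint of RA ⇒ G = (-5/12, -1/4)
3. Z is the centroid of triangle RGJ ⇒ Z = (7/36, 1/4)
2·[JGZ] = -5/9, 2·[WJZ] = 1/4
[JGZ]:[WJZ] = -5/9:1/4 = -20/9

[JGZ]:[WJZ] = -20/9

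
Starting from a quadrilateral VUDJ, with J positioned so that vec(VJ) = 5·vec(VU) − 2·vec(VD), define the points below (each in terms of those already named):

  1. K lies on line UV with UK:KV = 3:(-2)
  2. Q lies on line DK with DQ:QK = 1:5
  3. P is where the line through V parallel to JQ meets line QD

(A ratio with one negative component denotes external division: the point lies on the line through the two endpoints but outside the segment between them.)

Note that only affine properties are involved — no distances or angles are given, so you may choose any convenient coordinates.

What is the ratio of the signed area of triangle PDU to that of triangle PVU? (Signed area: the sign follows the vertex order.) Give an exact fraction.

[PDU]:[PVU] = -48/17

Set V = (0, 0), U = (1, 0), D = (0, 1), J = (5, -2); any affine frame gives the same invariant.
1. K lies on line UV with UK:KV = 3:(-2) ⇒ K = (-2, 0)
2. Q lies on line DK with DQ:QK = 1:5 ⇒ Q = (-1/3, 5/6)
3. P is where the line through V parallel to JQ meets line QD ⇒ P = (-32/33, 17/33)
2·[PDU] = -16/11, 2·[PVU] = 17/33
[PDU]:[PVU] = -16/11:17/33 = -48/17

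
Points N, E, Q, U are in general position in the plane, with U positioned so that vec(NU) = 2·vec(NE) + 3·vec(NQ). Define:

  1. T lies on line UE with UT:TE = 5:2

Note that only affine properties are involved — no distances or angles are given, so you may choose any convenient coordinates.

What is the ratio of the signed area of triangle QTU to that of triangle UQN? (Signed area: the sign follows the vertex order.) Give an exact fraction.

Set N = (0, 0), E = (1, 0), Q = (0, 1), U = (2, 3); any affine frame gives the same invariant.
1. T lies on line UE with UT:TE = 5:2 ⇒ T = (9/7, 6/7)
2·[QTU] = 20/7, 2·[UQN] = 2
[QTU]:[UQN] = 20/7:2 = 10/7

[QTU]:[UQN] = 10/7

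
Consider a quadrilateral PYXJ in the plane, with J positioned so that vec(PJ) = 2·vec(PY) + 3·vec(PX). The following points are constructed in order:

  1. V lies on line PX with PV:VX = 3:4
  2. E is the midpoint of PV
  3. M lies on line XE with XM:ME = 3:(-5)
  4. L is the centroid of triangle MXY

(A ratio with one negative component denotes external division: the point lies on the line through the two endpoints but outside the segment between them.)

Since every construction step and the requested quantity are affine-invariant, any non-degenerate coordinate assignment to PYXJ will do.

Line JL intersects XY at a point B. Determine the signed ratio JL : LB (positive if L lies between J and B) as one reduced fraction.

Assign P = (0, 0), Y = (1, 0), X = (0, 1), J = (2, 3) — the answer is frame-independent, so this choice is without loss of generality.
1. V lies on line PX with PV:VX = 3:4 ⇒ V = (0, 3/7)
2. E is the midpoint of PV ⇒ E = (0, 3/14)
3. M lies on line XE with XM:ME = 3:(-5) ⇒ M = (0, 61/28)
4. L is the centroid of triangle MXY ⇒ L = (1/3, 89/84)
line JL meets XY at B = (46/303, 257/303)
L = J + t·(B−J) with t = 101/112, so JL:LB = 101/112:11/112

JL:LB = 101/11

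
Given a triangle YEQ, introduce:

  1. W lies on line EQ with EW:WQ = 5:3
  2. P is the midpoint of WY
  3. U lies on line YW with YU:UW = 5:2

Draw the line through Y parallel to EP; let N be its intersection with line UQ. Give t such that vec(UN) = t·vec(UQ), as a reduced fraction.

Choose coordinates Y = (0, 0), E = (1, 0), Q = (0, 1).
1. W lies on line EQ with EW:WQ = 5:3 ⇒ W = (3/8, 5/8)
2. P is the midpoint of WY ⇒ P = (3/16, 5/16)
3. U lies on line YW with YU:UW = 5:2 ⇒ U = (15/56, 25/56)
through Y parallel to EP: direction (-13/16, 5/16); meets UQ at N = (195/328, -75/328)
N = U + t·(Q−U) with t = -50/41

t = -50/41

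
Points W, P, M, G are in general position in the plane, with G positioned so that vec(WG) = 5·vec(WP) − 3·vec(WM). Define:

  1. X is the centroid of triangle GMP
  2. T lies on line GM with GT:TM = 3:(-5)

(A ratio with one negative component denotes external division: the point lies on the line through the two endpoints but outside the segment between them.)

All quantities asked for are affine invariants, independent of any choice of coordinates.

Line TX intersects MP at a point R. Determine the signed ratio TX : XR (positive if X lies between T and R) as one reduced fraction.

TX:XR = 13/2

Set W = (0, 0), P = (1, 0), M = (0, 1), G = (5, -3); any affine frame gives the same invariant.
1. X is the centroid of triangle GMP ⇒ X = (2, -2/3)
2. T lies on line GM with GT:TM = 3:(-5) ⇒ T = (25/2, -9)
line TX meets MP at R = (5/13, 8/13)
X = T + t·(R−T) with t = 13/15, so TX:XR = 13/15:2/15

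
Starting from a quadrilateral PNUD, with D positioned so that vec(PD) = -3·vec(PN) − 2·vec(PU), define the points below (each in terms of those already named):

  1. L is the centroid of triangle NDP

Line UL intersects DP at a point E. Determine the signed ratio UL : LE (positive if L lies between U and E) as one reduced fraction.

Assign P = (0, 0), N = (1, 0), U = (0, 1), D = (-3, -2) — the answer is frame-independent, so this choice is without loss of generality.
1. L is the centroid of triangle NDP ⇒ L = (-2/3, -2/3)
line UL meets DP at E = (-6/11, -4/11)
L = U + t·(E−U) with t = 11/9, so UL:LE = 11/9:-2/9

UL:LE = -11/2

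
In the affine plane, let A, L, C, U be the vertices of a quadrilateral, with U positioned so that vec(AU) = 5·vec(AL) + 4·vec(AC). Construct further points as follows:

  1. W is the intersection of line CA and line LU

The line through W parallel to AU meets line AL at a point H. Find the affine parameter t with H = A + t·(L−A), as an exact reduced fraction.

t = 5/4

Set A = (0, 0), L = (1, 0), C = (0, 1), U = (5, 4); any affine frame gives the same invariant.
1. W is the intersection of line CA and line LU ⇒ W = (0, -1)
through W parallel to AU: direction (5, 4); meets AL at H = (5/4, 0)
H = A + t·(L−A) with t = 5/4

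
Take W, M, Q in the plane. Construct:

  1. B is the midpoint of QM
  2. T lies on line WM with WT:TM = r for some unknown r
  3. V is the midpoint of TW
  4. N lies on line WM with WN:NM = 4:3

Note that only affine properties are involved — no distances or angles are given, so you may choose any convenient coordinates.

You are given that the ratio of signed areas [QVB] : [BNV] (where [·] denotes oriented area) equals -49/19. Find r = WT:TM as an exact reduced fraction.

r = 3/2

Choose coordinates W = (0, 0), M = (1, 0), Q = (0, 1).
1. B is the midpoint of QM ⇒ B = (1/2, 1/2)
2. With WT:TM = r, write λ = r/(r+1) so T = W + λ·(M−W); T is affine-linear in λ
3. V is the midpoint of TW ⇒ V is an affine combination of earlier points and hence also affine-linear in λ
4. N lies on line WM with WN:NM = 4:3 ⇒ N = (4/7, 0)
Every point depending on T is an affine combination of T and λ-independent points, so each such coordinate is linear in λ; the λ² term in each signed area is a multiple of (M−W)×(M−W) = 0, so 2·[QVB] and 2·[BNV] are each linear in λ. Evaluating at λ=0 and λ=1:
  2·[QVB] = -1/4·λ + 1/2,   2·[BNV] = 1/4·λ − 2/7
So [QVB]:[BNV] = (-1/4·λ + 1/2) / (1/4·λ − 2/7). Setting this equal to -49/19:
  -1/4·λ + 1/2 = -49/19·(1/4·λ − 2/7)  ⇒  λ = 3/5
Then r = λ/(1−λ) = (3/5)/(2/5) = 3/2. Check: with r = 3/2, T = (3/5, 0) and [QVB]:[BNV] = -49/19 as required.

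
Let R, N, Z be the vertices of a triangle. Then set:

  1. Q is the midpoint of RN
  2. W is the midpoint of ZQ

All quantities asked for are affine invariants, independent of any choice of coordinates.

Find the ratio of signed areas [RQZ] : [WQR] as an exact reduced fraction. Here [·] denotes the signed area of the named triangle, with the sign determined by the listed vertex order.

[RQZ]:[WQR] = -2

Assign R = (0, 0), N = (1, 0), Z = (0, 1) — the answer is frame-independent, so this choice is without loss of generality.
1. Q is the midpoint of RN ⇒ Q = (1/2, 0)
2. W is the midpoint of ZQ ⇒ W = (1/4, 1/2)
2·[RQZ] = 1/2, 2·[WQR] = -1/4
[RQZ]:[WQR] = 1/2:-1/4 = -2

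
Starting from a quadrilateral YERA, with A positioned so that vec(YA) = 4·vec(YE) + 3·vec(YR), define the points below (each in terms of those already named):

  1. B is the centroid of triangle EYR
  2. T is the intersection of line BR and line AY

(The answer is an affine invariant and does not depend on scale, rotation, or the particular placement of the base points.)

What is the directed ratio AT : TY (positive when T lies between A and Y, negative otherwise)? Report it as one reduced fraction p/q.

AT:TY = 10

Work in coordinates with Y = (0, 0), E = (1, 0), R = (0, 1), A = (4, 3).
1. B is the centroid of triangle EYR ⇒ B = (1/3, 1/3)
2. T is the intersection of line BR and line AY ⇒ T = (4/11, 3/11)
T = A + t·(Y−A) with t = 10/11, so AT:TY = t:(1−t) = 10/11:1/11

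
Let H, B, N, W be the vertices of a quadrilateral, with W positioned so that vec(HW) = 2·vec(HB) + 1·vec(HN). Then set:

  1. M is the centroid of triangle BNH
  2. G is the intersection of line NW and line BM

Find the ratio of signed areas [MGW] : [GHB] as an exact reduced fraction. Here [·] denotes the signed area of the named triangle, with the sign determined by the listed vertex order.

[MGW]:[GHB] = -2

Assign H = (0, 0), B = (1, 0), N = (0, 1), W = (2, 1) — the answer is frame-independent, so this choice is without loss of generality.
1. M is the centroid of triangle BNH ⇒ M = (1/3, 1/3)
2. G is the intersection of line NW and line BM ⇒ G = (-1, 1)
2·[MGW] = -2, 2·[GHB] = 1
[MGW]:[GHB] = -2:1 = -2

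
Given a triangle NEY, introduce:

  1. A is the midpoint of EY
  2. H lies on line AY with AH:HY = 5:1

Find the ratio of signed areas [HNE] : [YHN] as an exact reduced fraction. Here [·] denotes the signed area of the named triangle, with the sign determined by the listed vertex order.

[HNE]:[YHN] = -11

Set N = (0, 0), E = (1, 0), Y = (0, 1); any affine frame gives the same invariant.
1. A is the midpoint of EY ⇒ A = (1/2, 1/2)
2. H lies on line AY with AH:HY = 5:1 ⇒ H = (1/12, 11/12)
2·[HNE] = 11/12, 2·[YHN] = -1/12
[HNE]:[YHN] = 11/12:-1/12 = -11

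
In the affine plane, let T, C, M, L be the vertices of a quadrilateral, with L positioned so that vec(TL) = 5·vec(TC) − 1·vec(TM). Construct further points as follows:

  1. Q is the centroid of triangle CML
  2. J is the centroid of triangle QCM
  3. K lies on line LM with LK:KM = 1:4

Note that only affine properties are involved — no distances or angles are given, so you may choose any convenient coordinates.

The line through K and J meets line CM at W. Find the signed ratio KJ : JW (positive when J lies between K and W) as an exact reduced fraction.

KJ:JW = 31/5

Work in coordinates with T = (0, 0), C = (1, 0), M = (0, 1), L = (5, -1).
1. Q is the centroid of triangle CML ⇒ Q = (2, 0)
2. J is the centroid of triangle QCM ⇒ J = (1, 1/3)
3. K lies on line LM with LK:KM = 1:4 ⇒ K = (4, -3/5)
line KJ meets CM at W = (16/31, 15/31)
J = K + t·(W−K) with t = 31/36, so KJ:JW = 31/36:5/36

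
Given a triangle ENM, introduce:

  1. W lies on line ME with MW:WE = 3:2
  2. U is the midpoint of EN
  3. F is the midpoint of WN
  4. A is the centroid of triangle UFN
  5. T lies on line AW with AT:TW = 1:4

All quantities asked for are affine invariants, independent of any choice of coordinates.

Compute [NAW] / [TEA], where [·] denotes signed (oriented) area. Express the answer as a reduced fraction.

Set E = (0, 0), N = (1, 0), M = (0, 1); any affine frame gives the same invariant.
1. W lies on line ME with MW:WE = 3:2 ⇒ W = (0, 2/5)
2. U is the midpoint of EN ⇒ U = (1/2, 0)
3. F is the midpoint of WN ⇒ F = (1/2, 1/5)
4. A is the centroid of triangle UFN ⇒ A = (2/3, 1/15)
5. T lies on line AW with AT:TW = 1:4 ⇒ T = (8/15, 2/15)
2·[NAW] = -1/15, 2·[TEA] = 4/75
[NAW]:[TEA] = -1/15:4/75 = -5/4

[NAW]:[TEA] = -5/4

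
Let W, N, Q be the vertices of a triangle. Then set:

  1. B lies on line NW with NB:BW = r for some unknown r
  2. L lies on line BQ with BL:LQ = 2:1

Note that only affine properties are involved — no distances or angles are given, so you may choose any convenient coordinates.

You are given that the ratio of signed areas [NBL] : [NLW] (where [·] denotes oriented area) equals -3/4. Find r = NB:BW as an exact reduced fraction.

r = 3

Choose coordinates W = (0, 0), N = (1, 0), Q = (0, 1).
1. With NB:BW = r, write λ = r/(r+1) so B = N + λ·(W−N); B is affine-linear in λ
2. L lies on line BQ with BL:LQ = 2:1 ⇒ L is an affine combination of earlier points and hence also affine-linear in λ
Every point depending on B is an affine combination of B and λ-independent points, so each such coordinate is linear in λ; the λ² term in each signed area is a multiple of (W−N)×(W−N) = 0, so 2·[NBL] and 2·[NLW] are each linear in λ. Evaluating at λ=0 and λ=1:
  2·[NBL] = -2/3·λ,   2·[NLW] = 2/3
So [NBL]:[NLW] = (-2/3·λ) / (2/3). Setting this equal to -3/4:
  -2/3·λ = -3/4·(2/3)  ⇒  λ = 3/4
Then r = λ/(1−λ) = (3/4)/(1/4) = 3. Check: with r = 3, B = (1/4, 0) and [NBL]:[NLW] = -3/4 as required.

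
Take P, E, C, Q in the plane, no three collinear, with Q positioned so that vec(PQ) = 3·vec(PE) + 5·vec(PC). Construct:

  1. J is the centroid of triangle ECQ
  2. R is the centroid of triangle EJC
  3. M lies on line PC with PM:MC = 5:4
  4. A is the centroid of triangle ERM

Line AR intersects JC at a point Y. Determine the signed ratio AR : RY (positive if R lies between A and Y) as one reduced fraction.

Choose coordinates P = (0, 0), E = (1, 0), C = (0, 1), Q = (3, 5).
1. J is the centroid of triangle ECQ ⇒ J = (4/3, 2)
2. R is the centroid of triangle EJC ⇒ R = (7/9, 1)
3. M lies on line PC with PM:MC = 5:4 ⇒ M = (0, 5/9)
4. A is the centroid of triangle ERM ⇒ A = (16/27, 14/27)
line AR meets JC at Y = (364/333, 202/111)
R = A + t·(Y−A) with t = 37/100, so AR:RY = 37/100:63/100

AR:RY = 37/63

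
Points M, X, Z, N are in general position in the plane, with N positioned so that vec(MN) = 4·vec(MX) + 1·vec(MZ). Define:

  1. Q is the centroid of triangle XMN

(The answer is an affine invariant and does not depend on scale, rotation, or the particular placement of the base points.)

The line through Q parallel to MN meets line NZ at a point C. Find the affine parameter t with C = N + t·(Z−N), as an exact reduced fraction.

Set M = (0, 0), X = (1, 0), Z = (0, 1), N = (4, 1); any affine frame gives the same invariant.
1. Q is the centroid of triangle XMN ⇒ Q = (5/3, 1/3)
through Q parallel to MN: direction (4, 1); meets NZ at C = (13/3, 1)
C = N + t·(Z−N) with t = -1/12

t = -1/12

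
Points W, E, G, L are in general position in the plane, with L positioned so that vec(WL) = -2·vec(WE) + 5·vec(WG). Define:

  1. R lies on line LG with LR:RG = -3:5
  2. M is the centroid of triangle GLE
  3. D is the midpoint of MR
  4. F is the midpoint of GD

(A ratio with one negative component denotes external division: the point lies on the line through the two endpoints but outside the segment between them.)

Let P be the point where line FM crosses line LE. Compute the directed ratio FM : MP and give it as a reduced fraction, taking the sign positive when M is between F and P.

FM:MP = -3/8

Choose coordinates W = (0, 0), E = (1, 0), G = (0, 1), L = (-2, 5).
1. R lies on line LG with LR:RG = -3:5 ⇒ R = (-5, 11)
2. M is the centroid of triangle GLE ⇒ M = (-1/3, 2)
3. D is the midpoint of MR ⇒ D = (-8/3, 13/2)
4. F is the midpoint of GD ⇒ F = (-4/3, 15/4)
line FM meets LE at P = (-3, 20/3)
M = F + t·(P−F) with t = -3/5, so FM:MP = -3/5:8/5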